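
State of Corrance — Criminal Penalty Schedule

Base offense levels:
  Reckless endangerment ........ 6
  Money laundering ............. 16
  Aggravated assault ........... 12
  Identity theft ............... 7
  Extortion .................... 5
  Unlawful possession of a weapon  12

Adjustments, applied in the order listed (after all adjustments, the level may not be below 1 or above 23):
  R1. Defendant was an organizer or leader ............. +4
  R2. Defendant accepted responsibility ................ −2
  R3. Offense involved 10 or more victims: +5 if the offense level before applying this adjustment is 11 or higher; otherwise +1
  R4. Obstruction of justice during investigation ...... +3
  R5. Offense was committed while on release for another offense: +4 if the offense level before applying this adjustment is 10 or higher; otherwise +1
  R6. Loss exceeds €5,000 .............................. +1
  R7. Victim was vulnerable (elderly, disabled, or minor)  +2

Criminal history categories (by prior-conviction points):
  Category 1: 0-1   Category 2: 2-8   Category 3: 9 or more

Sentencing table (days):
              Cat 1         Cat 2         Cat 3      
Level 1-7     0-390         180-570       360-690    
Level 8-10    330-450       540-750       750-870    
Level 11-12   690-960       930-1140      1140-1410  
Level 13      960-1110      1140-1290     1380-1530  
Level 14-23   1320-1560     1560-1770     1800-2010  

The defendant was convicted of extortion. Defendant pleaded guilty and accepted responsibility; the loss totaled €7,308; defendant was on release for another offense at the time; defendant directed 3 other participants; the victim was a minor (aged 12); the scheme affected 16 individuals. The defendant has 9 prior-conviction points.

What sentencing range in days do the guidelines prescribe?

Base offense level for extortion: 5.
R1 applies: 5 + 4 = 9.
R2 applies: 9 − 2 = 7.
R3 applies (level before this adjustment is 7 < 11, so +1): 7 + 1 = 8.
R4 does not apply.
R5 applies (level before this adjustment is 8 < 10, so +1): 8 + 1 = 9.
R6 applies: 9 + 1 = 10.
R7 applies: 10 + 2 = 12.
Final offense level: 12.
Criminal history: 9 prior points → Category 3 (9+).
Level 12 falls in the 11-12 band.
Grid: Level 11-12 × Category 3 = 1140-1410 days.

1140-1410 days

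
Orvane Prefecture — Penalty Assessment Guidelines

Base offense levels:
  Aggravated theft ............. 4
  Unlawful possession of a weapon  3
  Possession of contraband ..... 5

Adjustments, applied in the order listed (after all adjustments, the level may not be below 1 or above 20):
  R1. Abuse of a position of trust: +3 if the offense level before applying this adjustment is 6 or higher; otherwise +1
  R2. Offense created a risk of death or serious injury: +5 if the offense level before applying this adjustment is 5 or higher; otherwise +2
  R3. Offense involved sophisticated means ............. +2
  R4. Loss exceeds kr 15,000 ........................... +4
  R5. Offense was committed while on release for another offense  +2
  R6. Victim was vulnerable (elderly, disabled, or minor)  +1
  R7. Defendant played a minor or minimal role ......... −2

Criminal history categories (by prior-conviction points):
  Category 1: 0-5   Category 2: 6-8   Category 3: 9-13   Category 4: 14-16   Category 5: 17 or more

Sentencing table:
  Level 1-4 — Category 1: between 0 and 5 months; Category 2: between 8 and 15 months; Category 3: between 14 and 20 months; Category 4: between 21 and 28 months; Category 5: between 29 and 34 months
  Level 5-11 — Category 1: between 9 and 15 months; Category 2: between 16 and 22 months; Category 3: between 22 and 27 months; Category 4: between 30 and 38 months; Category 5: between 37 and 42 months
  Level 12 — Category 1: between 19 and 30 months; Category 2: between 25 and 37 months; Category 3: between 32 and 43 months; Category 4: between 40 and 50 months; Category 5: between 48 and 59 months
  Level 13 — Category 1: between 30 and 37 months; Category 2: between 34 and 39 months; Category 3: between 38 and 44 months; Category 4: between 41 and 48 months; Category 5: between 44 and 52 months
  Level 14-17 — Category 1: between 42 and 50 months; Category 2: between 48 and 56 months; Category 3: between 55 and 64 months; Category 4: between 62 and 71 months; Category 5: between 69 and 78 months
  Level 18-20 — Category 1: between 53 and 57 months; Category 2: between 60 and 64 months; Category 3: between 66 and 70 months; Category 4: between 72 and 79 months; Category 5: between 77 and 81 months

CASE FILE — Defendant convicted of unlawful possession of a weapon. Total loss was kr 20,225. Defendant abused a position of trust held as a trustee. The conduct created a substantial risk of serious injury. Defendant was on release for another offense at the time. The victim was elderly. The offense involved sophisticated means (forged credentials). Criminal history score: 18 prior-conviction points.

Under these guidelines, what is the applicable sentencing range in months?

69-78 months

Base offense level for unlawful possession of a weapon: 3.
R1 applies (level before this adjustment is 3 < 6, so +1): 3 + 1 = 4.
R2 applies (level before this adjustment is 4 < 5, so +2): 4 + 2 = 6.
R3 applies: 6 + 2 = 8.
R4 applies: 8 + 4 = 12.
R5 applies: 12 + 2 = 14.
R6 applies: 14 + 1 = 15.
Final offense level: 15.
Criminal history: 18 prior points → Category 5 (17+).
Level 15 falls in the 14-17 band.
Grid: Level 14-17 × Category 5 = 69-78 months.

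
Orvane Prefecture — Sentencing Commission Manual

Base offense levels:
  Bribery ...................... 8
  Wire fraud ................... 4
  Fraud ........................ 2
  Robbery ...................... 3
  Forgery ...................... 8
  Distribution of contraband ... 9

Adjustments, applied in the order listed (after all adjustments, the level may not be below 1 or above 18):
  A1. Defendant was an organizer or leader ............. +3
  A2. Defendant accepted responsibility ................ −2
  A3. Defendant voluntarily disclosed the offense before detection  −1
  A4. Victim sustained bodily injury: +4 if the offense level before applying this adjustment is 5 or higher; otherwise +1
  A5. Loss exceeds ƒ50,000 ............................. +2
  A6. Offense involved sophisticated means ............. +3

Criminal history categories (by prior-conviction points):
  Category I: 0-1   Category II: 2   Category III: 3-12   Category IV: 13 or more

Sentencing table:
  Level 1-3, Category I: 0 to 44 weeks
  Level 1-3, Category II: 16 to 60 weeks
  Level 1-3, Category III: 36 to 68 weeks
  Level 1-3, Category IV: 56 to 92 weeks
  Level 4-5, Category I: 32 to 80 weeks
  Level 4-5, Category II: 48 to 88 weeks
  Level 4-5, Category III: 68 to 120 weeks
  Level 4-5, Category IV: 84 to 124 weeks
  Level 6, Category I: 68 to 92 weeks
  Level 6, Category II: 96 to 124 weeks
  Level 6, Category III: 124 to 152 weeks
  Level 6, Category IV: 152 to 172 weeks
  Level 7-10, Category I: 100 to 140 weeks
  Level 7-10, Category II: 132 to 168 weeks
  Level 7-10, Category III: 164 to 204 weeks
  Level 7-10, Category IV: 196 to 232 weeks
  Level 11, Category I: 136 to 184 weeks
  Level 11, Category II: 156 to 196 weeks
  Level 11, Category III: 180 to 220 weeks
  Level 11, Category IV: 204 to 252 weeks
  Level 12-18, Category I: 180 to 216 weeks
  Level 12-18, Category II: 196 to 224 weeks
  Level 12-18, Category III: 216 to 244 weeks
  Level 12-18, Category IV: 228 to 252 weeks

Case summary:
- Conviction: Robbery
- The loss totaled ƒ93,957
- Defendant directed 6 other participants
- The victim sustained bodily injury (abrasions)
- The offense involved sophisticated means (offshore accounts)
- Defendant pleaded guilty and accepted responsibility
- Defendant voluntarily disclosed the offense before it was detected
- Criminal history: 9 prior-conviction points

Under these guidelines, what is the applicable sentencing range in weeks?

164-204 weeks

Base offense level for robbery: 3.
A1 applies: 3 + 3 = 6.
A2 applies: 6 − 2 = 4.
A3 applies: 4 − 1 = 3.
A4 applies (level before this adjustment is 3 < 5, so +1): 3 + 1 = 4.
A5 applies: 4 + 2 = 6.
A6 applies: 6 + 3 = 9.
Final offense level: 9.
Criminal history: 9 prior points → Category III (3-12).
Level 9 falls in the 7-10 band.
Grid: Level 7-10 × Category III = 164-204 weeks.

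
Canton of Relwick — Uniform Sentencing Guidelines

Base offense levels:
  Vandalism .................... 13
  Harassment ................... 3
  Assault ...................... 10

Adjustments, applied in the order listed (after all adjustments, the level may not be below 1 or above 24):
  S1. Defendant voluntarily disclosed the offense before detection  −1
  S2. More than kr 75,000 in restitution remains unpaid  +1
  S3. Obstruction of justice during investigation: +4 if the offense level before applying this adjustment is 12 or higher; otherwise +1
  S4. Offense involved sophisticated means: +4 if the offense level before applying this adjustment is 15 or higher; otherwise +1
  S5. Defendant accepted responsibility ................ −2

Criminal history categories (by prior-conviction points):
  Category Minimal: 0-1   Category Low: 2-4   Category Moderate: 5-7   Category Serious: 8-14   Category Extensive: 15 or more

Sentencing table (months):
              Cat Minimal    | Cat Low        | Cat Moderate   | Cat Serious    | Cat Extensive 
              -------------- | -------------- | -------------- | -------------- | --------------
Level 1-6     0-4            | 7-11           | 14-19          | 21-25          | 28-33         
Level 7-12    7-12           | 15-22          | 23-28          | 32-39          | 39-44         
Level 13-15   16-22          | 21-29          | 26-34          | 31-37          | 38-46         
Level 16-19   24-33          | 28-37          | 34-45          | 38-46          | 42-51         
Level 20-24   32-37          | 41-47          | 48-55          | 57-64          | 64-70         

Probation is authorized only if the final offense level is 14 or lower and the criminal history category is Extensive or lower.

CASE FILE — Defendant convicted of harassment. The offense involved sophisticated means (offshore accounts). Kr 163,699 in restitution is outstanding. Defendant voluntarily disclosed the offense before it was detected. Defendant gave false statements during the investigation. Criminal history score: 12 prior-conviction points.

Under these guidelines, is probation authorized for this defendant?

Base offense level for harassment: 3.
S1 applies: 3 − 1 = 2.
S2 applies: 2 + 1 = 3.
S3 applies (level before this adjustment is 3 < 12, so +1): 3 + 1 = 4.
S4 applies (level before this adjustment is 4 < 15, so +1): 4 + 1 = 5.
S5 does not apply.
Final offense level: 5.
Criminal history: 12 prior points → Category Serious (8-14).
Level 5 falls in the 1-6 band.
Grid: Level 1-6 × Category Serious = 21-25 months.
Probation check: level 5 ≤ 14 and category Serious ≤ Extensive → eligible.

Yes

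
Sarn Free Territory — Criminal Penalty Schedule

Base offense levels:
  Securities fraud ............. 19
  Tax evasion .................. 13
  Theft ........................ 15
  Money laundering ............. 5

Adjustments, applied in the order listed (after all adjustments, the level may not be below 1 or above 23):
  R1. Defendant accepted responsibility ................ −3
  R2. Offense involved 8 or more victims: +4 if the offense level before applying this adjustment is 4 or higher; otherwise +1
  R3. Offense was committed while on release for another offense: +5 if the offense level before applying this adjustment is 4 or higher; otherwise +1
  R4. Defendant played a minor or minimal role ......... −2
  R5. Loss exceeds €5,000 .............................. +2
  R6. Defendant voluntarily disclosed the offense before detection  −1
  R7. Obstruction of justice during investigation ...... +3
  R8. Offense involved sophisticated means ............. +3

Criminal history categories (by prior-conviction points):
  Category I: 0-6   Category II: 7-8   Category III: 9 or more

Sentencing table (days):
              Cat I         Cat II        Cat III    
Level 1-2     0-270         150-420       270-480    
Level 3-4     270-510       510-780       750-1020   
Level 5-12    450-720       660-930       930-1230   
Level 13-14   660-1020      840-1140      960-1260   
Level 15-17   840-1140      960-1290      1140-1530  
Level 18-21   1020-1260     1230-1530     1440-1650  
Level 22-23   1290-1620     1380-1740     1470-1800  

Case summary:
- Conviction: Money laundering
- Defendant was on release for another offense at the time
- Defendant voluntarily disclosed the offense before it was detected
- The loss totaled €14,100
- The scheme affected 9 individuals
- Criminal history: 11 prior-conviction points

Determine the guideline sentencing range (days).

Base offense level for money laundering: 5.
R2 applies (level before this adjustment is 5 ≥ 4, so +4): 5 + 4 = 9.
R3 applies (level before this adjustment is 9 ≥ 4, so +5): 9 + 5 = 14.
R5 applies: 14 + 2 = 16.
R6 applies: 16 − 1 = 15.
R7 does not apply.
Final offense level: 15.
Criminal history: 11 prior points → Category III (9+).
Level 15 falls in the 15-17 band.
Grid: Level 15-17 × Category III = 1140-1530 days.

1140-1530 days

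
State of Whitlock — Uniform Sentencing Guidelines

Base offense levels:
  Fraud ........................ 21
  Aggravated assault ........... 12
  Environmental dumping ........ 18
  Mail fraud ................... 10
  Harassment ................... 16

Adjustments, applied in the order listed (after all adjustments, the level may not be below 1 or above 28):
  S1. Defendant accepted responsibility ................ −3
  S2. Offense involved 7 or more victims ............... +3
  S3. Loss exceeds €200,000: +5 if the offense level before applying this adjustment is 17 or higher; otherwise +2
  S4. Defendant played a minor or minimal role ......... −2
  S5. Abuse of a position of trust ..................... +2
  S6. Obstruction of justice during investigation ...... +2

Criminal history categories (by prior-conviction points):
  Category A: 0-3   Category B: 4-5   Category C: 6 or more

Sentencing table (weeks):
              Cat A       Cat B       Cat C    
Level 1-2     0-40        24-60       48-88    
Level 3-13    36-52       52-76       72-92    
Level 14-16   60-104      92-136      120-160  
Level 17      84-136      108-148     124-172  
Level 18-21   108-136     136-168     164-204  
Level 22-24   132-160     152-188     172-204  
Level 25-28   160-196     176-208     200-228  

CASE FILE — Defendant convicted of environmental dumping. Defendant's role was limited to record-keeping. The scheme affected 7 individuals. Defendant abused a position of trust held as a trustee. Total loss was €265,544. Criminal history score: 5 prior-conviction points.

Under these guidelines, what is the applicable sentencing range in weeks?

176-208 weeks

Base offense level for environmental dumping: 18.
S2 applies: 18 + 3 = 21.
S3 applies (level before this adjustment is 21 ≥ 17, so +5): 21 + 5 = 26.
S4 applies: 26 − 2 = 24.
S5 applies: 24 + 2 = 26.
S6 does not apply.
Final offense level: 26.
Criminal history: 5 prior points → Category B (4-5).
Level 26 falls in the 25-28 band.
Grid: Level 25-28 × Category B = 176-208 weeks.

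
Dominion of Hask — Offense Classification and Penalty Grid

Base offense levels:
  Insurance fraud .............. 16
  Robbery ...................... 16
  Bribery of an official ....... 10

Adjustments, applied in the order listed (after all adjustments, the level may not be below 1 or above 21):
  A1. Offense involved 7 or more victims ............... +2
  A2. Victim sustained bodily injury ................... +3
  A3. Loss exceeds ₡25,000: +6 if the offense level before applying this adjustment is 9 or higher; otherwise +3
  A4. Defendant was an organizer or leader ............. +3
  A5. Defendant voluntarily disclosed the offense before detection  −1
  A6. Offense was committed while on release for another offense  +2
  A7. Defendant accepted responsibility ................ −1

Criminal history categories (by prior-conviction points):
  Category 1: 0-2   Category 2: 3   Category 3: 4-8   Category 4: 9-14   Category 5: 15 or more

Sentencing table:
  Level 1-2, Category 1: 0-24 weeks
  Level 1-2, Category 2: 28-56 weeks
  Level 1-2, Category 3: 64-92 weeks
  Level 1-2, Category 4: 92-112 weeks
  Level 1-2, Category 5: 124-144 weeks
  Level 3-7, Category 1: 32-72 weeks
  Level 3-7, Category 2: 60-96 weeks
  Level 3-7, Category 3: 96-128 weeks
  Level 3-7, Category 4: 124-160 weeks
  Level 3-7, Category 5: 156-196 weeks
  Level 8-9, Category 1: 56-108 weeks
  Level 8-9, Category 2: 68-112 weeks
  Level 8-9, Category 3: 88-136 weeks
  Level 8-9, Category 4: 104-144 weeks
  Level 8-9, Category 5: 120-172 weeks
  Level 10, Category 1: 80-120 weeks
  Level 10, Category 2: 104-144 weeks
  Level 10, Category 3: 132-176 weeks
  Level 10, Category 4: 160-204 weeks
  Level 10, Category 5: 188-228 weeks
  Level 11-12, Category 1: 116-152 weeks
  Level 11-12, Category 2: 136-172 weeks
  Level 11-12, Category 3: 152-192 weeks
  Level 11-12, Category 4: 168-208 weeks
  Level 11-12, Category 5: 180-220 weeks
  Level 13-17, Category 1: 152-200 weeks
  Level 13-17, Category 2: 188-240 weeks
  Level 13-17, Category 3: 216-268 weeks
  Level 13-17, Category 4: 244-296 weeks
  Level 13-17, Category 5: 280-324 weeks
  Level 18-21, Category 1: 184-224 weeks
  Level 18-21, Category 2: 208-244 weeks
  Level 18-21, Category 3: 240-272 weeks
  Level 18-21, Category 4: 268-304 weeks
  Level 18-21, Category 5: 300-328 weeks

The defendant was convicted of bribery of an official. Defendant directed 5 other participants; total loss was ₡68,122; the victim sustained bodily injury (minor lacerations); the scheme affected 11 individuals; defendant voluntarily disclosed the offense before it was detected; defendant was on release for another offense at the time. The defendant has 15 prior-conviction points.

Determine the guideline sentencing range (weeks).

Base offense level for bribery of an official: 10.
A1 applies: 10 + 2 = 12.
A2 applies: 12 + 3 = 15.
A3 applies (level before this adjustment is 15 ≥ 9, so +6): 15 + 6 = 21.
A4 applies: 21 + 3 = 24.
A5 applies: 24 − 1 = 23.
A6 applies: 23 + 2 = 25.
Level 25 exceeds the maximum of 21; capped at 21.
Final offense level: 21.
Criminal history: 15 prior points → Category 5 (15+).
Level 21 falls in the 18-21 band.
Grid: Level 18-21 × Category 5 = 300-328 weeks.

300-328 weeks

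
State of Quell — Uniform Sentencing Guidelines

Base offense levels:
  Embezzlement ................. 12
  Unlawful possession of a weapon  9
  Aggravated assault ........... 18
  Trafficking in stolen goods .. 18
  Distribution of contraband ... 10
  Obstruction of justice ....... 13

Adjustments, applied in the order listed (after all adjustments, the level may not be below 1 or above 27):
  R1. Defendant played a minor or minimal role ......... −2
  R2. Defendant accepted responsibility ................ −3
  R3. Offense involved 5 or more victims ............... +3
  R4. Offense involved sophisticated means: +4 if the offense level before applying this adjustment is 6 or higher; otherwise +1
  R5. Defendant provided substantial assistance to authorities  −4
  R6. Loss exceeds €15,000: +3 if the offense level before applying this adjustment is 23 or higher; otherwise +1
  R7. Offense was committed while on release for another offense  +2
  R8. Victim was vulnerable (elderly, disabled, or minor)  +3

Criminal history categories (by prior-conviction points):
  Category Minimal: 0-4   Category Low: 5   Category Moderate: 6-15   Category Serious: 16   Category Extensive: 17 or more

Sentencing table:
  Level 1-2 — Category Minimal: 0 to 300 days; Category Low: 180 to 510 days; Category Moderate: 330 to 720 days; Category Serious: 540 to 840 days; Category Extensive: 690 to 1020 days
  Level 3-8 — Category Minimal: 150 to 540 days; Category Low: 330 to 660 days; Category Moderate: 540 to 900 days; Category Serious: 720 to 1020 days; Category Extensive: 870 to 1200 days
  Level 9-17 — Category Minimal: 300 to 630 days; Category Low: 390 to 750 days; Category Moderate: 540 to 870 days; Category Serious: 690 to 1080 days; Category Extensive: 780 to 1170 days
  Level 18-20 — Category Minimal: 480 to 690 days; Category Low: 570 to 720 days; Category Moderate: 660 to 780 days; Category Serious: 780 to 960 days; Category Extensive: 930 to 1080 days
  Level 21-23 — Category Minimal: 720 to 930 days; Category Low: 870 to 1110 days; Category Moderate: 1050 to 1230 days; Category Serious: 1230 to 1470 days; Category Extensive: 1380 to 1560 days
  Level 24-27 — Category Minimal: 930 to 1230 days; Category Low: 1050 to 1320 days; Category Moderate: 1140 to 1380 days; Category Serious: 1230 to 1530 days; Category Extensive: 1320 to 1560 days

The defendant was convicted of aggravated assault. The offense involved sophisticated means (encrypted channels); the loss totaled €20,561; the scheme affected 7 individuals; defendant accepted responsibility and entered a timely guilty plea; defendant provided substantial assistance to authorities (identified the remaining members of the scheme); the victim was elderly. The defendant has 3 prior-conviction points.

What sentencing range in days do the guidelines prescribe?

Base offense level for aggravated assault: 18.
R2 applies: 18 − 3 = 15.
R3 applies: 15 + 3 = 18.
R4 applies (level before this adjustment is 18 ≥ 6, so +4): 18 + 4 = 22.
R5 applies: 22 − 4 = 18.
R6 applies (level before this adjustment is 18 < 23, so +1): 18 + 1 = 19.
R8 applies: 19 + 3 = 22.
Final offense level: 22.
Criminal history: 3 prior points → Category Minimal (0-4).
Level 22 falls in the 21-23 band.
Grid: Level 21-23 × Category Minimal = 720-930 days.

720-930 days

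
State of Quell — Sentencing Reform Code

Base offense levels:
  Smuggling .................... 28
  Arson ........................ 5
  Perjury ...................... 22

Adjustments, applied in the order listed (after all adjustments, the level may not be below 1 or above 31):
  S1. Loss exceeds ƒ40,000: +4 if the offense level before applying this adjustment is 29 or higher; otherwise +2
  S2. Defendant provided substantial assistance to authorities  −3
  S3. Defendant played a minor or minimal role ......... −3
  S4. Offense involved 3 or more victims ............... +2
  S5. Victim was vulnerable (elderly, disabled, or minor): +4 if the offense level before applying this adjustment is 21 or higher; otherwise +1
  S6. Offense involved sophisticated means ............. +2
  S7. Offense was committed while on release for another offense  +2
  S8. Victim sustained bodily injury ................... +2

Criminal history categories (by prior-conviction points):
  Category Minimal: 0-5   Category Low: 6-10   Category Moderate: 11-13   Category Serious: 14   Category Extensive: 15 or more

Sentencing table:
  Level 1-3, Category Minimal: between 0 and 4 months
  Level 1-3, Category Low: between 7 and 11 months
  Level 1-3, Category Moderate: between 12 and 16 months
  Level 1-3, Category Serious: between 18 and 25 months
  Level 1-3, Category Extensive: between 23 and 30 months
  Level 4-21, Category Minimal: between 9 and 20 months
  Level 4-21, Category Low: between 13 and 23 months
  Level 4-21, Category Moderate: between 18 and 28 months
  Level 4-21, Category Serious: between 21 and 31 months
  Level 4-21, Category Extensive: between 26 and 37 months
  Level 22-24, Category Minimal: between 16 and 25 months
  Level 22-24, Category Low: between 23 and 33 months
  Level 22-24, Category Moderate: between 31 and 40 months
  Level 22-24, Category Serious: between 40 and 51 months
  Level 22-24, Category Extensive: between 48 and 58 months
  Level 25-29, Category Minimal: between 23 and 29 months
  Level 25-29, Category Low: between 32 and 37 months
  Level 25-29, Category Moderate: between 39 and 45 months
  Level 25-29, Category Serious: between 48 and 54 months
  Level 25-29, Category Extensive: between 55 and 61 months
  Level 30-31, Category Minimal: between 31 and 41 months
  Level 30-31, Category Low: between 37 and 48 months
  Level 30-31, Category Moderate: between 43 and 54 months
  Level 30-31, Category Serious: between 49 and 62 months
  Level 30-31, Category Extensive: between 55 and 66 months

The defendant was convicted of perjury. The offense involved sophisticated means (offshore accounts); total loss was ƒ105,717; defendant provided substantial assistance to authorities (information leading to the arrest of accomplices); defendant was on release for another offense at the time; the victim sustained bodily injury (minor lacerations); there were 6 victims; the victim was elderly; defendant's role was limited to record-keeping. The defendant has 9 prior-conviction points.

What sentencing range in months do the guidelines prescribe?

32-37 months

Base offense level for perjury: 22.
S1 applies (level before this adjustment is 22 < 29, so +2): 22 + 2 = 24.
S2 applies: 24 − 3 = 21.
S3 applies: 21 − 3 = 18.
S4 applies: 18 + 2 = 20.
S5 applies (level before this adjustment is 20 < 21, so +1): 20 + 1 = 21.
S6 applies: 21 + 2 = 23.
S7 applies: 23 + 2 = 25.
S8 applies: 25 + 2 = 27.
Final offense level: 27.
Criminal history: 9 prior points → Category Low (6-10).
Level 27 falls in the 25-29 band.
Grid: Level 25-29 × Category Low = 32-37 months.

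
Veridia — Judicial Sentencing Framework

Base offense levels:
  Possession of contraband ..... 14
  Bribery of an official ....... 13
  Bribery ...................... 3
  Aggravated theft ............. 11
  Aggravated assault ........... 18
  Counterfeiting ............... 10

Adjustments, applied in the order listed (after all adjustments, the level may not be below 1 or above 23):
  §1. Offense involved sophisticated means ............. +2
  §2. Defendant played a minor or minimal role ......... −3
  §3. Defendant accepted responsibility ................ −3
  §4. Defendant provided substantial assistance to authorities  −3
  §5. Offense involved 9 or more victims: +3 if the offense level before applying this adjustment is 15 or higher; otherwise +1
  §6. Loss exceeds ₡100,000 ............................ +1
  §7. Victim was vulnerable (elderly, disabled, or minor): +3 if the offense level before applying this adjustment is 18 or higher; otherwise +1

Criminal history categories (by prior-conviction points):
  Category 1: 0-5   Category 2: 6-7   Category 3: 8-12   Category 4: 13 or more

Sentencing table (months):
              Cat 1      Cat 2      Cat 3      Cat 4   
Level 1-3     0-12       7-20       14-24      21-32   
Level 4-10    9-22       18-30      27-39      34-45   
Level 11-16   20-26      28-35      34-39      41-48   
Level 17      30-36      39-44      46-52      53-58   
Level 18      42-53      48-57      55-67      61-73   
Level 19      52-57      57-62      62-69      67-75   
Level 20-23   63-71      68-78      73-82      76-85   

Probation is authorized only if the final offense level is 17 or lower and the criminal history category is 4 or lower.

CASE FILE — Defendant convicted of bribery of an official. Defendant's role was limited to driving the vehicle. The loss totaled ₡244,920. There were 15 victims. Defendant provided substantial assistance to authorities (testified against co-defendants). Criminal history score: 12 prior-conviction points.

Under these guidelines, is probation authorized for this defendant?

Yes

Base offense level for bribery of an official: 13.
§2 applies: 13 − 3 = 10.
§3 does not apply.
§4 applies: 10 − 3 = 7.
§5 applies (level before this adjustment is 7 < 15, so +1): 7 + 1 = 8.
§6 applies: 8 + 1 = 9.
§7 does not apply.
Final offense level: 9.
Criminal history: 12 prior points → Category 3 (8-12).
Level 9 falls in the 4-10 band.
Grid: Level 4-10 × Category 3 = 27-39 months.
Probation check: level 9 ≤ 17 and category 3 ≤ 4 → eligible.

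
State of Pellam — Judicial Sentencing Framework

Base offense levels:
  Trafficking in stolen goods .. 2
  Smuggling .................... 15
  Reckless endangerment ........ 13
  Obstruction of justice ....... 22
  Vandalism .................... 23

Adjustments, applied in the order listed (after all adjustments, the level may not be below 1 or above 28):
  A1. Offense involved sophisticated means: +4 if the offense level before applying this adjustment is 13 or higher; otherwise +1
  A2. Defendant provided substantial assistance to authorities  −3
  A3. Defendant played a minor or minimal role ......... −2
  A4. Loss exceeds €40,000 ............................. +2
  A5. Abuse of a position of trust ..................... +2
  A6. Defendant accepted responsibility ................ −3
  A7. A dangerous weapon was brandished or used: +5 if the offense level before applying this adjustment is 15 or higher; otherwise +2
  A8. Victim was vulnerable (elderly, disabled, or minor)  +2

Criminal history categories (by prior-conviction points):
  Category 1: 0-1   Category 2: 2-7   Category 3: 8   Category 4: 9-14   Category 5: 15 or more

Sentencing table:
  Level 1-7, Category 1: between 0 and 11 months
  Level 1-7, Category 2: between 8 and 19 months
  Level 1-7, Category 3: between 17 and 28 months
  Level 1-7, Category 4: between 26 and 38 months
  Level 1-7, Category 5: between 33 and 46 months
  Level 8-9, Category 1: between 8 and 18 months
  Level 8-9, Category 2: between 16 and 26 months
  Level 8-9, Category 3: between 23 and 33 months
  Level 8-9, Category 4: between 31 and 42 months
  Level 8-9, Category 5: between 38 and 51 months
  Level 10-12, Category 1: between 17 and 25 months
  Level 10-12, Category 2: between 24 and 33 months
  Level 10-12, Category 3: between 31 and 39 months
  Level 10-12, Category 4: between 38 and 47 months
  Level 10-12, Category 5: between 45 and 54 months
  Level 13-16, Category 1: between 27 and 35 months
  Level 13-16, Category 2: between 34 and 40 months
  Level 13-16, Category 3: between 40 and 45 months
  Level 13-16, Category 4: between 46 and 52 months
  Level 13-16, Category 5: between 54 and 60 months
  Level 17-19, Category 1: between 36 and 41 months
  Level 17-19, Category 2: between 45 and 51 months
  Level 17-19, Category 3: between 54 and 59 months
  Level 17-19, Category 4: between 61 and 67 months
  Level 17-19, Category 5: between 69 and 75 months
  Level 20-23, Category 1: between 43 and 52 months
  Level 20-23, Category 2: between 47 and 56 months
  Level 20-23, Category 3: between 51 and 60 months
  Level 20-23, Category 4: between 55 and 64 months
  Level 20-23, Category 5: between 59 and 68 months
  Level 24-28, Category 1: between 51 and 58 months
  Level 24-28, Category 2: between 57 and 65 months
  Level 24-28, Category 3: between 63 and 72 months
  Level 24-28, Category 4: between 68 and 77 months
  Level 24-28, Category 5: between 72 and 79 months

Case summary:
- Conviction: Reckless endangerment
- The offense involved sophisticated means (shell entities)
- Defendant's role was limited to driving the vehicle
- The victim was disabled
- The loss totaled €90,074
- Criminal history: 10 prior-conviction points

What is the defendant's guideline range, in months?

Base offense level for reckless endangerment: 13.
A1 applies (level before this adjustment is 13 ≥ 13, so +4): 13 + 4 = 17.
A3 applies: 17 − 2 = 15.
A4 applies: 15 + 2 = 17.
A5 does not apply.
A6 does not apply.
A8 applies: 17 + 2 = 19.
Final offense level: 19.
Criminal history: 10 prior points → Category 4 (9-14).
Level 19 falls in the 17-19 band.
Grid: Level 17-19 × Category 4 = 61-67 months.

61-67 months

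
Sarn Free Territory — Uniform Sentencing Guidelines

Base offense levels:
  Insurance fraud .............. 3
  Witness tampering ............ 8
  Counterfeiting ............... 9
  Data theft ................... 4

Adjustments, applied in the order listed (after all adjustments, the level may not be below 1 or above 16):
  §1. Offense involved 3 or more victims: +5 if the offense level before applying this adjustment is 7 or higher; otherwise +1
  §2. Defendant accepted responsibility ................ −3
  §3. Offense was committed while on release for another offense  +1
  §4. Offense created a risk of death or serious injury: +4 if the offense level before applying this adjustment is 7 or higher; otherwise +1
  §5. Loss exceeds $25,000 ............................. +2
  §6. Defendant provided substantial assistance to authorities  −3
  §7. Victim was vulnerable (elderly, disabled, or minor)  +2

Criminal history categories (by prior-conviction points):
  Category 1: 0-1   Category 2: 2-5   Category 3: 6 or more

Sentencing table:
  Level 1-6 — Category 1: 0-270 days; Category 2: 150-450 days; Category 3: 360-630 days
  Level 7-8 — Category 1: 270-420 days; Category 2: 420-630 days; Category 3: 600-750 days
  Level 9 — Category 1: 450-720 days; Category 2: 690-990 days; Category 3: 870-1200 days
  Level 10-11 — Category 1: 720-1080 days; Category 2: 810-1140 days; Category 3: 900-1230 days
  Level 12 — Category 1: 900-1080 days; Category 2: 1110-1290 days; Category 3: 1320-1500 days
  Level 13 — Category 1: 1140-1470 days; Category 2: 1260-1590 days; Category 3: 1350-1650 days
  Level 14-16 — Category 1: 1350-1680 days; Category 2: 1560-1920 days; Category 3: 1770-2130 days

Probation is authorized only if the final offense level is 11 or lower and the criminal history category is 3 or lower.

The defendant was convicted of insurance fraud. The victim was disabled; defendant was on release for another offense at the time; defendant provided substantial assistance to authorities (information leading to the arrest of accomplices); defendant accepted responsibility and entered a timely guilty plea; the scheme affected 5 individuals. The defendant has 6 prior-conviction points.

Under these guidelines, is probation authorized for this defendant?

Base offense level for insurance fraud: 3.
§1 applies (level before this adjustment is 3 < 7, so +1): 3 + 1 = 4.
§2 applies: 4 − 3 = 1.
§3 applies: 1 + 1 = 2.
§4 does not apply.
§6 applies: 2 − 3 = -1.
§7 applies: -1 + 2 = 1.
Final offense level: 1.
Criminal history: 6 prior points → Category 3 (6+).
Level 1 falls in the 1-6 band.
Grid: Level 1-6 × Category 3 = 360-630 days.
Probation check: level 1 ≤ 11 and category 3 ≤ 3 → eligible.

Yes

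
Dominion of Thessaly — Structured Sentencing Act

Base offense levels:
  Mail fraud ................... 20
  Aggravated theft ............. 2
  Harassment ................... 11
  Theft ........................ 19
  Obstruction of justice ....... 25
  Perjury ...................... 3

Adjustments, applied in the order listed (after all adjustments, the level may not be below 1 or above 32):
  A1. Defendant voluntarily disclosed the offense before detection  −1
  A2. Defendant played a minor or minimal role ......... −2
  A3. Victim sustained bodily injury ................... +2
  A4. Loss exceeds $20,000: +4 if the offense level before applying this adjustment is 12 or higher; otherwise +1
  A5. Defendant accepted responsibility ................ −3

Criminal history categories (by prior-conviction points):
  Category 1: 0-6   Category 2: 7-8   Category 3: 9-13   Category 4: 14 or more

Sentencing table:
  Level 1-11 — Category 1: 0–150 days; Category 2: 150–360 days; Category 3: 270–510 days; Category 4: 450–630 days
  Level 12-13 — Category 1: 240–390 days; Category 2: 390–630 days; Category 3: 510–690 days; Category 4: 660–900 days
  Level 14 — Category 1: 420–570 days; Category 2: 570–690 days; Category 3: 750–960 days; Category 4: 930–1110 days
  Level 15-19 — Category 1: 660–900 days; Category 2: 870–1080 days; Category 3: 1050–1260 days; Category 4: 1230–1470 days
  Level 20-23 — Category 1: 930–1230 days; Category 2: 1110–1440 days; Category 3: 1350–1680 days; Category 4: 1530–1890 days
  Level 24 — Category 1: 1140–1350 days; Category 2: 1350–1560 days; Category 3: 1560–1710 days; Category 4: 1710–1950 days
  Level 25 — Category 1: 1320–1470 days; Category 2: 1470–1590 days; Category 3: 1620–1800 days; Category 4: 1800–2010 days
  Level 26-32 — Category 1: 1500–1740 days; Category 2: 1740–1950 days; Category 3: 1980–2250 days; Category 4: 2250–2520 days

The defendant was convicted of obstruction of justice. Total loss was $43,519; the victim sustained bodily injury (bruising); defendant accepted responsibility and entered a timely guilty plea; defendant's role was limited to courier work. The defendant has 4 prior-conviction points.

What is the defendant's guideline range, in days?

1500-1740 days

Base offense level for obstruction of justice: 25.
A2 applies: 25 − 2 = 23.
A3 applies: 23 + 2 = 25.
A4 applies (level before this adjustment is 25 ≥ 12, so +4): 25 + 4 = 29.
A5 applies: 29 − 3 = 26.
Final offense level: 26.
Criminal history: 4 prior points → Category 1 (0-6).
Level 26 falls in the 26-32 band.
Grid: Level 26-32 × Category 1 = 1500-1740 days.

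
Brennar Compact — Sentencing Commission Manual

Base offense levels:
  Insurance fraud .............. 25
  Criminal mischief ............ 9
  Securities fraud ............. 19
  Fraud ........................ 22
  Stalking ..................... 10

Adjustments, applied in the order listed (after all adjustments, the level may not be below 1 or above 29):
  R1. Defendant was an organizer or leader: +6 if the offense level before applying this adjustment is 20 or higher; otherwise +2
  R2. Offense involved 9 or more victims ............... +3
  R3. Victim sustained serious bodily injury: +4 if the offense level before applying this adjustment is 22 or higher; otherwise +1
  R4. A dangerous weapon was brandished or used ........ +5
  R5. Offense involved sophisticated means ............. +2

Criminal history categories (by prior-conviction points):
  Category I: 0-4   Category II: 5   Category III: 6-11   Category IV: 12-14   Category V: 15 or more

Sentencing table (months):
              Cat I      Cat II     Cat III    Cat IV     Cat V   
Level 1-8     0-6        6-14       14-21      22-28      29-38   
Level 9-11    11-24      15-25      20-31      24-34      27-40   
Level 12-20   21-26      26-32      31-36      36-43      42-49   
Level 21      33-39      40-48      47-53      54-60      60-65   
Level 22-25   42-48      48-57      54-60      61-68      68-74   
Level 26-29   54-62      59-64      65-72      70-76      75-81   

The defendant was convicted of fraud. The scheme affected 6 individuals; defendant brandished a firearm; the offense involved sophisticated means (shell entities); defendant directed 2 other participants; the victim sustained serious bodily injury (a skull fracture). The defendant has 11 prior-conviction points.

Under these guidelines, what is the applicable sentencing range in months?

65-72 months

Base offense level for fraud: 22.
R1 applies (level before this adjustment is 22 ≥ 20, so +6): 22 + 6 = 28.
R2 does not apply.
R3 applies (level before this adjustment is 28 ≥ 22, so +4): 28 + 4 = 32.
R4 applies: 32 + 5 = 37.
R5 applies: 37 + 2 = 39.
Level 39 exceeds the maximum of 29; capped at 29.
Final offense level: 29.
Criminal history: 11 prior points → Category III (6-11).
Level 29 falls in the 26-29 band.
Grid: Level 26-29 × Category III = 65-72 months.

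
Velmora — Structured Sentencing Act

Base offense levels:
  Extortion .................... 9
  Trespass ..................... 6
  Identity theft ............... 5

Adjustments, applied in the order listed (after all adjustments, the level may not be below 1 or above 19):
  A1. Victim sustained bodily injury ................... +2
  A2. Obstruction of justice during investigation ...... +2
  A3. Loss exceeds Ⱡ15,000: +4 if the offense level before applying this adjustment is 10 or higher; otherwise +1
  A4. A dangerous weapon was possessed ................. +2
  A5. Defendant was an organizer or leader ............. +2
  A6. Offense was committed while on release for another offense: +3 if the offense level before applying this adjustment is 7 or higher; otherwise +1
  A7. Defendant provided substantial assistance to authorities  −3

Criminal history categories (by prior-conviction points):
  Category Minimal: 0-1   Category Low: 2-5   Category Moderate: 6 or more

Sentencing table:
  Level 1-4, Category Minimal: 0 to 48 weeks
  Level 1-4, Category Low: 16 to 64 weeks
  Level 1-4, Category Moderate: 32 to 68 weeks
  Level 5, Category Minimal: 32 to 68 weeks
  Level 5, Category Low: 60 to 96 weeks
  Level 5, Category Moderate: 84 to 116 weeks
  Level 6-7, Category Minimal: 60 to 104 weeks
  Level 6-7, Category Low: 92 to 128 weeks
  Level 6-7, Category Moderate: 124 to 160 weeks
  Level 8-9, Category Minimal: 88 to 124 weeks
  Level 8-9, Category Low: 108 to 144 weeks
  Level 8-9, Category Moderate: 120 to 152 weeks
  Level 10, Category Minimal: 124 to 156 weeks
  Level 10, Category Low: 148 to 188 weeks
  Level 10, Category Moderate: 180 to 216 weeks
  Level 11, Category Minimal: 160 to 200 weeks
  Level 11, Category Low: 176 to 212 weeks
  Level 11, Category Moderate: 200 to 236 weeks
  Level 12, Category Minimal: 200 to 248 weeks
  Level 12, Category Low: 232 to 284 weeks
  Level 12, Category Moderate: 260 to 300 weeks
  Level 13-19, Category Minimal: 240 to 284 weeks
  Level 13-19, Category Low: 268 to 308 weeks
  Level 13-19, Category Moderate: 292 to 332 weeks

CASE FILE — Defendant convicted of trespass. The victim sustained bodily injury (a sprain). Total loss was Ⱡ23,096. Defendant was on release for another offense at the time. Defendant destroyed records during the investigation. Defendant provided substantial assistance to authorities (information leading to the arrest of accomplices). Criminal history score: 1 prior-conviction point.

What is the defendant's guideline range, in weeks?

240-284 weeks

Base offense level for trespass: 6.
A1 applies: 6 + 2 = 8.
A2 applies: 8 + 2 = 10.
A3 applies (level before this adjustment is 10 ≥ 10, so +4): 10 + 4 = 14.
A4 does not apply.
A5 does not apply.
A6 applies (level before this adjustment is 14 ≥ 7, so +3): 14 + 3 = 17.
A7 applies: 17 − 3 = 14.
Final offense level: 14.
Criminal history: 1 prior point → Category Minimal (0-1).
Level 14 falls in the 13-19 band.
Grid: Level 13-19 × Category Minimal = 240-284 weeks.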